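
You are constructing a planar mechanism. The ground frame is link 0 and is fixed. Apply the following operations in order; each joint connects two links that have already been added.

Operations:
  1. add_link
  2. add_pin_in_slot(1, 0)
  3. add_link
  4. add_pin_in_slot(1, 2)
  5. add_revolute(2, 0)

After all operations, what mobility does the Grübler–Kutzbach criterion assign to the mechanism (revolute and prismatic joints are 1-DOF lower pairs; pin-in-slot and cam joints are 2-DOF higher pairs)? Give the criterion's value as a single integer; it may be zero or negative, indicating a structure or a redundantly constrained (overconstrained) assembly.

ground; <1,0,0>
#1 <2,0,0>
PS:1↔0 J2 <2,0,1>
#2 <3,0,1>
PS:1↔2 J2 <3,0,2>
R:2↔0 J1 <3,1,2>
3×2 − 2×1 − 1×2 = 2

M = 2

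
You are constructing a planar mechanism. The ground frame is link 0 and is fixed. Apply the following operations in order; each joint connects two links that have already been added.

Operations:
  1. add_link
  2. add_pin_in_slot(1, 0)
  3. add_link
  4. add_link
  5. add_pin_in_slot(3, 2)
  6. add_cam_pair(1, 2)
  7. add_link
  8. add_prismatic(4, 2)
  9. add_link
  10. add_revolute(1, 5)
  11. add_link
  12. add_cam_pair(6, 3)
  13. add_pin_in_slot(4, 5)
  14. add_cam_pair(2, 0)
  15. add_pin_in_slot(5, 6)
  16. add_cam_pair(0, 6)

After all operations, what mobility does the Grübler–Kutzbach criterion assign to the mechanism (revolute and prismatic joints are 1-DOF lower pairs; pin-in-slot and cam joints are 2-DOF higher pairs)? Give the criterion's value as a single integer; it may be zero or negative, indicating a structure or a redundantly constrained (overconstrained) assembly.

M = 6

L=1 J1=0 J2=0
add link → L=2 J1=0 J2=0
PS@1,0 dof=2 J2 → L=2 J1=0 J2=1
add link → L=3 J1=0 J2=1
add link → L=4 J1=0 J2=1
PS@3,2 dof=2 J2 → L=4 J1=0 J2=2
C@1,2 dof=2 J2 → L=4 J1=0 J2=3
add link → L=5 J1=0 J2=3
P@4,2 dof=1 J1 → L=5 J1=1 J2=3
add link → L=6 J1=1 J2=3
R@1,5 dof=1 J1 → L=6 J1=2 J2=3
add link → L=7 J1=2 J2=3
C@6,3 dof=2 J2 → L=7 J1=2 J2=4
PS@4,5 dof=2 J2 → L=7 J1=2 J2=5
C@2,0 dof=2 J2 → L=7 J1=2 J2=6
PS@5,6 dof=2 J2 → L=7 J1=2 J2=7
C@0,6 dof=2 J2 → L=7 J1=2 J2=8
M=3(L−1)−2J1−J2=3·6−2·2−8=6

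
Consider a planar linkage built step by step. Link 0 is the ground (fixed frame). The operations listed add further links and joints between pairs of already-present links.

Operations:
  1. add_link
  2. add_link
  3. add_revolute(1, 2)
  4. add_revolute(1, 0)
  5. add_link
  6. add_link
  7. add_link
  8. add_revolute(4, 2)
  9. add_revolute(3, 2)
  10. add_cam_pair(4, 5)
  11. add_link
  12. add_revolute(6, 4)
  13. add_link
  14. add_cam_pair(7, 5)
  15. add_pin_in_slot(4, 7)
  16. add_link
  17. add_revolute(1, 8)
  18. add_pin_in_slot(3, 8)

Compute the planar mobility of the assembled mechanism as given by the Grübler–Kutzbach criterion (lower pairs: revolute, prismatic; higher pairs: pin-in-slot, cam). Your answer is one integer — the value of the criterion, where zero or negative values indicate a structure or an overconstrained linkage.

L=1 J1=0 J2=0
add link → L=2 J1=0 J2=0
add link → L=3 J1=0 J2=0
R@1,2 dof=1 J1 → L=3 J1=1 J2=0
R@1,0 dof=1 J1 → L=3 J1=2 J2=0
add link → L=4 J1=2 J2=0
add link → L=5 J1=2 J2=0
add link → L=6 J1=2 J2=0
R@4,2 dof=1 J1 → L=6 J1=3 J2=0
R@3,2 dof=1 J1 → L=6 J1=4 J2=0
C@4,5 dof=2 J2 → L=6 J1=4 J2=1
add link → L=7 J1=4 J2=1
R@6,4 dof=1 J1 → L=7 J1=5 J2=1
add link → L=8 J1=5 J2=1
C@7,5 dof=2 J2 → L=8 J1=5 J2=2
PS@4,7 dof=2 J2 → L=8 J1=5 J2=3
add link → L=9 J1=5 J2=3
R@1,8 dof=1 J1 → L=9 J1=6 J2=3
PS@3,8 dof=2 J2 → L=9 J1=6 J2=4
M=3(L−1)−2J1−J2=3·8−2·6−4=8

M = 8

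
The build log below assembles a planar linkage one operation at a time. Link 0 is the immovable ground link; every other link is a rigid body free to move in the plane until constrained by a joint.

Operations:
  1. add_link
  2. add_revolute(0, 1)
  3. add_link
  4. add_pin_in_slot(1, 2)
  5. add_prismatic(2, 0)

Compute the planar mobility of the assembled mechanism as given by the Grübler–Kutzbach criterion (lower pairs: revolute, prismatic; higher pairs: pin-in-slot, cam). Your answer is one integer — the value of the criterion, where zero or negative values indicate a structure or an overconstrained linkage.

[1;0;0] (link 0 is ground)
L+ [2;0;0]
R(0,1)∈J1 [2;1;0]
L+ [3;1;0]
PS(1,2)∈J2 [3;1;1]
P(2,0)∈J1 [3;2;1]
mobility = 6 − 4 − 1 = 1

M = 1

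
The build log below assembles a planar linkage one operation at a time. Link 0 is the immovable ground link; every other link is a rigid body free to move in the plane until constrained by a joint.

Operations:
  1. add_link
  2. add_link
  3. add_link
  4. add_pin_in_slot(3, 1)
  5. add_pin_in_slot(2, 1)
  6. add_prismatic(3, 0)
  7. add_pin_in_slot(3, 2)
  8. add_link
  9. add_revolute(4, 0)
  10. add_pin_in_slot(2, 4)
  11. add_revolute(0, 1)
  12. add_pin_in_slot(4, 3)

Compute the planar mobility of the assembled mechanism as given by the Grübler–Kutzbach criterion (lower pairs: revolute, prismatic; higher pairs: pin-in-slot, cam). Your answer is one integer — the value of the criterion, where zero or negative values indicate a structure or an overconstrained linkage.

M = 1

[1;0;0] (link 0 is ground)
L+ [2;0;0]
L+ [3;0;0]
L+ [4;0;0]
PS(3,1)∈J2 [4;0;1]
PS(2,1)∈J2 [4;0;2]
P(3,0)∈J1 [4;1;2]
PS(3,2)∈J2 [4;1;3]
L+ [5;1;3]
R(4,0)∈J1 [5;2;3]
PS(2,4)∈J2 [5;2;4]
R(0,1)∈J1 [5;3;4]
PS(4,3)∈J2 [5;3;5]
mobility = 12 − 6 − 5 = 1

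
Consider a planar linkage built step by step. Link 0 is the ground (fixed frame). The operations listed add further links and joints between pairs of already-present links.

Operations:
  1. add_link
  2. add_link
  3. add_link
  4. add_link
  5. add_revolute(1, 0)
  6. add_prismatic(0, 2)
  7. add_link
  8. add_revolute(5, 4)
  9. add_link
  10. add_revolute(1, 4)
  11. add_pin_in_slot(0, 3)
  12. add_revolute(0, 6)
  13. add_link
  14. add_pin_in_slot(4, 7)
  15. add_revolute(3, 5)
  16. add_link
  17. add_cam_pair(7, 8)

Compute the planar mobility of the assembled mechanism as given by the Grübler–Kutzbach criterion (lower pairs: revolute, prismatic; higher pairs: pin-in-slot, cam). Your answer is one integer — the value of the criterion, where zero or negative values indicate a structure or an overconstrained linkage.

[1;0;0] (link 0 is ground)
L+ [2;0;0]
L+ [3;0;0]
L+ [4;0;0]
L+ [5;0;0]
R(1,0)∈J1 [5;1;0]
P(0,2)∈J1 [5;2;0]
L+ [6;2;0]
R(5,4)∈J1 [6;3;0]
L+ [7;3;0]
R(1,4)∈J1 [7;4;0]
PS(0,3)∈J2 [7;4;1]
R(0,6)∈J1 [7;5;1]
L+ [8;5;1]
PS(4,7)∈J2 [8;5;2]
R(3,5)∈J1 [8;6;2]
L+ [9;6;2]
C(7,8)∈J2 [9;6;3]
mobility = 24 − 12 − 3 = 9

M = 9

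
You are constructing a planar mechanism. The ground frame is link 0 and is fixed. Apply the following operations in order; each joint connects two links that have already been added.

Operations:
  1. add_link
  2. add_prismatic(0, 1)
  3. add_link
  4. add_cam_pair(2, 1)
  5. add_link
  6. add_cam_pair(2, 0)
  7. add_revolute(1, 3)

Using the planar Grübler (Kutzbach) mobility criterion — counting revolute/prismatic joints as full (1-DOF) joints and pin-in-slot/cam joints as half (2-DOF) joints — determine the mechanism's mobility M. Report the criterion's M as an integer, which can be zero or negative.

M = 3

(L,J1,J2)=(1,0,0); link0 fixed
link1: (2,0,0)
P 0-1 [J1]: (2,1,0)
link2: (3,1,0)
C 2-1 [J2]: (3,1,1)
link3: (4,1,1)
C 2-0 [J2]: (4,1,2)
R 1-3 [J1]: (4,2,2)
Grübler: 3·3 − 2·2 − 2 = 3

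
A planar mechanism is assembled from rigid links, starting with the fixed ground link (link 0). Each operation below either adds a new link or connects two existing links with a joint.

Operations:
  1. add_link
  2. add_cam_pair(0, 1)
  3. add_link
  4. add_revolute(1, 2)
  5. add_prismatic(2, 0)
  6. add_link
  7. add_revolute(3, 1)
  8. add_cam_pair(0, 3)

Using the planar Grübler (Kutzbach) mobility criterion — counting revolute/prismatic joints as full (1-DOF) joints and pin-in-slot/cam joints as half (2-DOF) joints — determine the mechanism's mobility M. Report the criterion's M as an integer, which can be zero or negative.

ground; <1,0,0>
#1 <2,0,0>
C:0↔1 J2 <2,0,1>
#2 <3,0,1>
R:1↔2 J1 <3,1,1>
P:2↔0 J1 <3,2,1>
#3 <4,2,1>
R:3↔1 J1 <4,3,1>
C:0↔3 J2 <4,3,2>
3×3 − 2×3 − 1×2 = 1

M = 1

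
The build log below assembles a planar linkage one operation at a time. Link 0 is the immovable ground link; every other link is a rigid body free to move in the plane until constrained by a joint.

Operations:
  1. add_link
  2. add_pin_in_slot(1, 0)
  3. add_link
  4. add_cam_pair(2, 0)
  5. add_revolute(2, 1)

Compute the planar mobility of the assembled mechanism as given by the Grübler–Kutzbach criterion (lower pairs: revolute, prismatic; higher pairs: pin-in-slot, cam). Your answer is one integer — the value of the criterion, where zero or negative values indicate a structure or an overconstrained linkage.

M = 2

link 0 = ground. State L|J1|J2 = 1|0|0
+link1  2|0|0
PS(1,0) f=2→J2  2|0|1
+link2  3|0|1
C(2,0) f=2→J2  3|0|2
R(2,1) f=1→J1  3|1|2
M = 3(3−1)−2·1−2 = 6−2−2 = 2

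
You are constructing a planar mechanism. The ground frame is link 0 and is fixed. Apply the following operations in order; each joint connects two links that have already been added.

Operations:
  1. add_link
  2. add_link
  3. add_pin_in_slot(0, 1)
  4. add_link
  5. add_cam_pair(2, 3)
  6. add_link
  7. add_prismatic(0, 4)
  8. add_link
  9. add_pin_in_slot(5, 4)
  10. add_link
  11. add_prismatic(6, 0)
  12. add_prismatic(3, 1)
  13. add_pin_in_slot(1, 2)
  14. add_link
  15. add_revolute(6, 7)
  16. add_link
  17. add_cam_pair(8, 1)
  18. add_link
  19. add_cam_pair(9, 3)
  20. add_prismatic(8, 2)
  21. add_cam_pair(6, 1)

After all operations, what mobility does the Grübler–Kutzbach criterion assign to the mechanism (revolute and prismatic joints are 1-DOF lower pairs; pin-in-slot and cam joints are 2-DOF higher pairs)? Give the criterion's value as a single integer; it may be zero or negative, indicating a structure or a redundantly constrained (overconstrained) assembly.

M = 10

[1;0;0] (link 0 is ground)
L+ [2;0;0]
L+ [3;0;0]
PS(0,1)∈J2 [3;0;1]
L+ [4;0;1]
C(2,3)∈J2 [4;0;2]
L+ [5;0;2]
P(0,4)∈J1 [5;1;2]
L+ [6;1;2]
PS(5,4)∈J2 [6;1;3]
L+ [7;1;3]
P(6,0)∈J1 [7;2;3]
P(3,1)∈J1 [7;3;3]
PS(1,2)∈J2 [7;3;4]
L+ [8;3;4]
R(6,7)∈J1 [8;4;4]
L+ [9;4;4]
C(8,1)∈J2 [9;4;5]
L+ [10;4;5]
C(9,3)∈J2 [10;4;6]
P(8,2)∈J1 [10;5;6]
C(6,1)∈J2 [10;5;7]
mobility = 27 − 10 − 7 = 10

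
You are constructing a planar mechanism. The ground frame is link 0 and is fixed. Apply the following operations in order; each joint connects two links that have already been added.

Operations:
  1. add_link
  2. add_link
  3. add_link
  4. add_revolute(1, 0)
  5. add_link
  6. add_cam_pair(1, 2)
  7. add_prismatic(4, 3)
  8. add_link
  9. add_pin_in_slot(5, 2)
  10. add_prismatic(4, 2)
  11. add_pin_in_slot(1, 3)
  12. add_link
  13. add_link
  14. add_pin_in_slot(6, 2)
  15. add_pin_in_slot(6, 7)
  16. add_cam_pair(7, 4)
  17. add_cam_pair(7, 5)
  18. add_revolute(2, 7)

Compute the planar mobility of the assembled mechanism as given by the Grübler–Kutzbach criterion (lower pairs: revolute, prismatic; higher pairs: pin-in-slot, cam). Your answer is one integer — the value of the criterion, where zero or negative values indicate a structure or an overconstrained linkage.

[1;0;0] (link 0 is ground)
L+ [2;0;0]
L+ [3;0;0]
L+ [4;0;0]
R(1,0)∈J1 [4;1;0]
L+ [5;1;0]
C(1,2)∈J2 [5;1;1]
P(4,3)∈J1 [5;2;1]
L+ [6;2;1]
PS(5,2)∈J2 [6;2;2]
P(4,2)∈J1 [6;3;2]
PS(1,3)∈J2 [6;3;3]
L+ [7;3;3]
L+ [8;3;3]
PS(6,2)∈J2 [8;3;4]
PS(6,7)∈J2 [8;3;5]
C(7,4)∈J2 [8;3;6]
C(7,5)∈J2 [8;3;7]
R(2,7)∈J1 [8;4;7]
mobility = 21 − 8 − 7 = 6

M = 6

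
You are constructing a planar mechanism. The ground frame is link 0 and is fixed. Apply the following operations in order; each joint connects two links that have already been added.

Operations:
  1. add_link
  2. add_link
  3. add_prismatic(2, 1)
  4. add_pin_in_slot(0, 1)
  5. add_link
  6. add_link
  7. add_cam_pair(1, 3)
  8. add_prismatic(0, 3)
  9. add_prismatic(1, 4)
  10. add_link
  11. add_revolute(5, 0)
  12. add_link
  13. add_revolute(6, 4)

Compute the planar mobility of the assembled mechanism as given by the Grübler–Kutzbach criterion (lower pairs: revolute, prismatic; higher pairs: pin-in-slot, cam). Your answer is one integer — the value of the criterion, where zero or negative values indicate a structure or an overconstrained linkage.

M = 6

link 0 = ground. State L|J1|J2 = 1|0|0
+link1  2|0|0
+link2  3|0|0
P(2,1) f=1→J1  3|1|0
PS(0,1) f=2→J2  3|1|1
+link3  4|1|1
+link4  5|1|1
C(1,3) f=2→J2  5|1|2
P(0,3) f=1→J1  5|2|2
P(1,4) f=1→J1  5|3|2
+link5  6|3|2
R(5,0) f=1→J1  6|4|2
+link6  7|4|2
R(6,4) f=1→J1  7|5|2
M = 3(7−1)−2·5−2 = 18−10−2 = 6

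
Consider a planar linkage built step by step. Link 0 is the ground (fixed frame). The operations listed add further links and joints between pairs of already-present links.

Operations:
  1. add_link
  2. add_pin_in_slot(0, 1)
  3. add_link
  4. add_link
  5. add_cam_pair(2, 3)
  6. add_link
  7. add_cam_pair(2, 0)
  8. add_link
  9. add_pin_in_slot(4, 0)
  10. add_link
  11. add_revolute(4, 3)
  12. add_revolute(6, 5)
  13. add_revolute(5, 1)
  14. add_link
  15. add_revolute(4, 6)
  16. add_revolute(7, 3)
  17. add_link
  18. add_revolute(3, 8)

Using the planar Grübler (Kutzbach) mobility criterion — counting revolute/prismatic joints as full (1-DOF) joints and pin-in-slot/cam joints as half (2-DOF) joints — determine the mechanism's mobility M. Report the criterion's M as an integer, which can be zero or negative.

L=1 J1=0 J2=0
add link → L=2 J1=0 J2=0
PS@0,1 dof=2 J2 → L=2 J1=0 J2=1
add link → L=3 J1=0 J2=1
add link → L=4 J1=0 J2=1
C@2,3 dof=2 J2 → L=4 J1=0 J2=2
add link → L=5 J1=0 J2=2
C@2,0 dof=2 J2 → L=5 J1=0 J2=3
add link → L=6 J1=0 J2=3
PS@4,0 dof=2 J2 → L=6 J1=0 J2=4
add link → L=7 J1=0 J2=4
R@4,3 dof=1 J1 → L=7 J1=1 J2=4
R@6,5 dof=1 J1 → L=7 J1=2 J2=4
R@5,1 dof=1 J1 → L=7 J1=3 J2=4
add link → L=8 J1=3 J2=4
R@4,6 dof=1 J1 → L=8 J1=4 J2=4
R@7,3 dof=1 J1 → L=8 J1=5 J2=4
add link → L=9 J1=5 J2=4
R@3,8 dof=1 J1 → L=9 J1=6 J2=4
M=3(L−1)−2J1−J2=3·8−2·6−4=8

M = 8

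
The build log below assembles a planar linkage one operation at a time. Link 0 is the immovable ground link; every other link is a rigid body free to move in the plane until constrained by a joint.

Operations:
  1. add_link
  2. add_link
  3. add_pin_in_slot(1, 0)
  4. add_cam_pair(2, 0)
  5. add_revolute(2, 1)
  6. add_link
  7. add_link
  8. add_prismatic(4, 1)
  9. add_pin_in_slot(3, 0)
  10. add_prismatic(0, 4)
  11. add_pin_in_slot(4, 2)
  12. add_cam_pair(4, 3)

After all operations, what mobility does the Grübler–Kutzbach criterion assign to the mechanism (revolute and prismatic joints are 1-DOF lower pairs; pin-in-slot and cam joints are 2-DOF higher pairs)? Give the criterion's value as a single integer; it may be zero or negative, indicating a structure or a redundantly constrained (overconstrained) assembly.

link 0 = ground. State L|J1|J2 = 1|0|0
+link1  2|0|0
+link2  3|0|0
PS(1,0) f=2→J2  3|0|1
C(2,0) f=2→J2  3|0|2
R(2,1) f=1→J1  3|1|2
+link3  4|1|2
+link4  5|1|2
P(4,1) f=1→J1  5|2|2
PS(3,0) f=2→J2  5|2|3
P(0,4) f=1→J1  5|3|3
PS(4,2) f=2→J2  5|3|4
C(4,3) f=2→J2  5|3|5
M = 3(5−1)−2·3−5 = 12−6−5 = 1

M = 1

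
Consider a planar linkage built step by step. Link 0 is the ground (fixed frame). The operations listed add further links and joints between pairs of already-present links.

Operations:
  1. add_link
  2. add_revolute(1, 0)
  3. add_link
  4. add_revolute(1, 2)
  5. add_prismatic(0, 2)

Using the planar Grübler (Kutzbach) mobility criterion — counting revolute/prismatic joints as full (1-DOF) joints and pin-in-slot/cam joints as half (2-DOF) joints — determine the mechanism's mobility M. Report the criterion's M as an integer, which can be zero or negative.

[1;0;0] (link 0 is ground)
L+ [2;0;0]
R(1,0)∈J1 [2;1;0]
L+ [3;1;0]
R(1,2)∈J1 [3;2;0]
P(0,2)∈J1 [3;3;0]
mobility = 6 − 6 − 0 = 0

M = 0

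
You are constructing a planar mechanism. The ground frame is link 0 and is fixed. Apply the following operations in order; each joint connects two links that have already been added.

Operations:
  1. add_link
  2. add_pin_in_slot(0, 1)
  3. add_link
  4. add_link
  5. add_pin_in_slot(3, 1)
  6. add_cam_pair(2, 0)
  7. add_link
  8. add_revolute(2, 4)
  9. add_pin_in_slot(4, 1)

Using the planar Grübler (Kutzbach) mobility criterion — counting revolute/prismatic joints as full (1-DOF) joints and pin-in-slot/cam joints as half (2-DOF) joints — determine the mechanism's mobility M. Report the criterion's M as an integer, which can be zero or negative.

ground; <1,0,0>
#1 <2,0,0>
PS:0↔1 J2 <2,0,1>
#2 <3,0,1>
#3 <4,0,1>
PS:3↔1 J2 <4,0,2>
C:2↔0 J2 <4,0,3>
#4 <5,0,3>
R:2↔4 J1 <5,1,3>
PS:4↔1 J2 <5,1,4>
3×4 − 2×1 − 1×4 = 6

M = 6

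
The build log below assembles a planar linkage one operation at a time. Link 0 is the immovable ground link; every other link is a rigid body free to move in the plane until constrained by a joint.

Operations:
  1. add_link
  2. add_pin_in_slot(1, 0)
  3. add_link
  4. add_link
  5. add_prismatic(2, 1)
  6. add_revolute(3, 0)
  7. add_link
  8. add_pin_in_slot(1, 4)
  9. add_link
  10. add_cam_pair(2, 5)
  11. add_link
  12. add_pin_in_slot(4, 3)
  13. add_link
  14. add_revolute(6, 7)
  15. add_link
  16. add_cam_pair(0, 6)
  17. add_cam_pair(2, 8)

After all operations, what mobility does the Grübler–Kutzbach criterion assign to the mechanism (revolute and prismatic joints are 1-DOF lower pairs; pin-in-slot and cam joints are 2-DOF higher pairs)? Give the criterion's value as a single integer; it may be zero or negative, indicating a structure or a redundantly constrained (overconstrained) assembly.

M = 12

ground; <1,0,0>
#1 <2,0,0>
PS:1↔0 J2 <2,0,1>
#2 <3,0,1>
#3 <4,0,1>
P:2↔1 J1 <4,1,1>
R:3↔0 J1 <4,2,1>
#4 <5,2,1>
PS:1↔4 J2 <5,2,2>
#5 <6,2,2>
C:2↔5 J2 <6,2,3>
#6 <7,2,3>
PS:4↔3 J2 <7,2,4>
#7 <8,2,4>
R:6↔7 J1 <8,3,4>
#8 <9,3,4>
C:0↔6 J2 <9,3,5>
C:2↔8 J2 <9,3,6>
3×8 − 2×3 − 1×6 = 12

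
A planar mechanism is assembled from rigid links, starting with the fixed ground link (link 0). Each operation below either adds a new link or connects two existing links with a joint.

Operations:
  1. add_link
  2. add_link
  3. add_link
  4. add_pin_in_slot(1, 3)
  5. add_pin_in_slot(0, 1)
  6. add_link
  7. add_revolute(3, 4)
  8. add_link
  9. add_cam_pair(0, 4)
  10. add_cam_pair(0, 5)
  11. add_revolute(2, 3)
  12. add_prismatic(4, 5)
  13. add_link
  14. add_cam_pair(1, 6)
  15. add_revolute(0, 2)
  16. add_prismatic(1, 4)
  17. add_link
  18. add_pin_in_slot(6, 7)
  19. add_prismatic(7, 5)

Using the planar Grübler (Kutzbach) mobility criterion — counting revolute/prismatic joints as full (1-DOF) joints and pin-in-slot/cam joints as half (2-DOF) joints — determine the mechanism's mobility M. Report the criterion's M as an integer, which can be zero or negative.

M = 3

(L,J1,J2)=(1,0,0); link0 fixed
link1: (2,0,0)
link2: (3,0,0)
link3: (4,0,0)
PS 1-3 [J2]: (4,0,1)
PS 0-1 [J2]: (4,0,2)
link4: (5,0,2)
R 3-4 [J1]: (5,1,2)
link5: (6,1,2)
C 0-4 [J2]: (6,1,3)
C 0-5 [J2]: (6,1,4)
R 2-3 [J1]: (6,2,4)
P 4-5 [J1]: (6,3,4)
link6: (7,3,4)
C 1-6 [J2]: (7,3,5)
R 0-2 [J1]: (7,4,5)
P 1-4 [J1]: (7,5,5)
link7: (8,5,5)
PS 6-7 [J2]: (8,5,6)
P 7-5 [J1]: (8,6,6)
Grübler: 3·7 − 2·6 − 6 = 3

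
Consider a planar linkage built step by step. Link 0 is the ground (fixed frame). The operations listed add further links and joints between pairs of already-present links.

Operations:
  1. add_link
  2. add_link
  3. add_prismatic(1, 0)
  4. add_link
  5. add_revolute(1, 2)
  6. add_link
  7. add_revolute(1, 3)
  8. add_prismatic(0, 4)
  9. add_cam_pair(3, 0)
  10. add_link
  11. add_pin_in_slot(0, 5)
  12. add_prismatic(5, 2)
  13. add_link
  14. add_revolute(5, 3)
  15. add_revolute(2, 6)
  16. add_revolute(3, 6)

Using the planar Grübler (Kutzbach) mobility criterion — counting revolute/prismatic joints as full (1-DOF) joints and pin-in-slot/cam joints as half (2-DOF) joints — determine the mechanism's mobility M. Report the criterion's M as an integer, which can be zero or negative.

M = 0

L=1 J1=0 J2=0
add link → L=2 J1=0 J2=0
add link → L=3 J1=0 J2=0
P@1,0 dof=1 J1 → L=3 J1=1 J2=0
add link → L=4 J1=1 J2=0
R@1,2 dof=1 J1 → L=4 J1=2 J2=0
add link → L=5 J1=2 J2=0
R@1,3 dof=1 J1 → L=5 J1=3 J2=0
P@0,4 dof=1 J1 → L=5 J1=4 J2=0
C@3,0 dof=2 J2 → L=5 J1=4 J2=1
add link → L=6 J1=4 J2=1
PS@0,5 dof=2 J2 → L=6 J1=4 J2=2
P@5,2 dof=1 J1 → L=6 J1=5 J2=2
add link → L=7 J1=5 J2=2
R@5,3 dof=1 J1 → L=7 J1=6 J2=2
R@2,6 dof=1 J1 → L=7 J1=7 J2=2
R@3,6 dof=1 J1 → L=7 J1=8 J2=2
M=3(L−1)−2J1−J2=3·6−2·8−2=0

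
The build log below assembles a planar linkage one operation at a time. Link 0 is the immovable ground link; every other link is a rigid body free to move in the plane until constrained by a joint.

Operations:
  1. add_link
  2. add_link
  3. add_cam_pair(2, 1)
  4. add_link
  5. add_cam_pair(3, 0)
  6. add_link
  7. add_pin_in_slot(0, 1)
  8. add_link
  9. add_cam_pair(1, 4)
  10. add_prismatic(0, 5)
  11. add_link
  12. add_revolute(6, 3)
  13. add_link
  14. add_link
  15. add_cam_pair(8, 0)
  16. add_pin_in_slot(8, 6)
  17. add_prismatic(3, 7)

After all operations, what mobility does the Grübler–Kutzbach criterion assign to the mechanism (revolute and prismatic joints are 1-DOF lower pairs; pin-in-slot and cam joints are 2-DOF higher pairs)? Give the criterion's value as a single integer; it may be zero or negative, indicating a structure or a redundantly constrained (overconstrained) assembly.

link 0 = ground. State L|J1|J2 = 1|0|0
+link1  2|0|0
+link2  3|0|0
C(2,1) f=2→J2  3|0|1
+link3  4|0|1
C(3,0) f=2→J2  4|0|2
+link4  5|0|2
PS(0,1) f=2→J2  5|0|3
+link5  6|0|3
C(1,4) f=2→J2  6|0|4
P(0,5) f=1→J1  6|1|4
+link6  7|1|4
R(6,3) f=1→J1  7|2|4
+link7  8|2|4
+link8  9|2|4
C(8,0) f=2→J2  9|2|5
PS(8,6) f=2→J2  9|2|6
P(3,7) f=1→J1  9|3|6
M = 3(9−1)−2·3−6 = 24−6−6 = 12

M = 12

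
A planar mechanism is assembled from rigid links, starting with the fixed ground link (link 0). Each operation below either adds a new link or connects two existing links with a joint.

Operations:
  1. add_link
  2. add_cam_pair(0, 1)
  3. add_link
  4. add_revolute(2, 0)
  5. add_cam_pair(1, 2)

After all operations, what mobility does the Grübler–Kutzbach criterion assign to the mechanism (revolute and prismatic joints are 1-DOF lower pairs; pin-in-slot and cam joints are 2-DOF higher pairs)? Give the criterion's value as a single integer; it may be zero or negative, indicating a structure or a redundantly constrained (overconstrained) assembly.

link 0 = ground. State L|J1|J2 = 1|0|0
+link1  2|0|0
C(0,1) f=2→J2  2|0|1
+link2  3|0|1
R(2,0) f=1→J1  3|1|1
C(1,2) f=2→J2  3|1|2
M = 3(3−1)−2·1−2 = 6−2−2 = 2

M = 2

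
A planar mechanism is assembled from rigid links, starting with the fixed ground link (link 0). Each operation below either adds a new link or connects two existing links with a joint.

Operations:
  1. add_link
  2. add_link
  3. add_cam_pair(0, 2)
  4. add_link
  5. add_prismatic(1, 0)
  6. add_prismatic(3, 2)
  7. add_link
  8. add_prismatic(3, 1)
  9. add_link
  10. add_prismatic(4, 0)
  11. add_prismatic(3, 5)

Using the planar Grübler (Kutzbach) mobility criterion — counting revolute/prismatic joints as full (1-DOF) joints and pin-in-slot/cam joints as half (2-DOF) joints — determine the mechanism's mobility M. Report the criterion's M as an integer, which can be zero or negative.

M = 4

link 0 = ground. State L|J1|J2 = 1|0|0
+link1  2|0|0
+link2  3|0|0
C(0,2) f=2→J2  3|0|1
+link3  4|0|1
P(1,0) f=1→J1  4|1|1
P(3,2) f=1→J1  4|2|1
+link4  5|2|1
P(3,1) f=1→J1  5|3|1
+link5  6|3|1
P(4,0) f=1→J1  6|4|1
P(3,5) f=1→J1  6|5|1
M = 3(6−1)−2·5−1 = 15−10−1 = 4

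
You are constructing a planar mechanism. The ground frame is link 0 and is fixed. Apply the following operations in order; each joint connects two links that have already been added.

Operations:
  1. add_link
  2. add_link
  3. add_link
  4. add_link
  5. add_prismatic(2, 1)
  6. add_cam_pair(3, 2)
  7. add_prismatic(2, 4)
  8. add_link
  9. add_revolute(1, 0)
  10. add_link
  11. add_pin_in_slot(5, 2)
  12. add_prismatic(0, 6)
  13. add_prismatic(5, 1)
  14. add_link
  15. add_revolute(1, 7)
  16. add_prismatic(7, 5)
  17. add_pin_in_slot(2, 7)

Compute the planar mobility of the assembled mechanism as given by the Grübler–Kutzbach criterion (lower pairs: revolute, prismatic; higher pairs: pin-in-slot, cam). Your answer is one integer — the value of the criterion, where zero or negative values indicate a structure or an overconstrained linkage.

M = 4

L=1 J1=0 J2=0
add link → L=2 J1=0 J2=0
add link → L=3 J1=0 J2=0
add link → L=4 J1=0 J2=0
add link → L=5 J1=0 J2=0
P@2,1 dof=1 J1 → L=5 J1=1 J2=0
C@3,2 dof=2 J2 → L=5 J1=1 J2=1
P@2,4 dof=1 J1 → L=5 J1=2 J2=1
add link → L=6 J1=2 J2=1
R@1,0 dof=1 J1 → L=6 J1=3 J2=1
add link → L=7 J1=3 J2=1
PS@5,2 dof=2 J2 → L=7 J1=3 J2=2
P@0,6 dof=1 J1 → L=7 J1=4 J2=2
P@5,1 dof=1 J1 → L=7 J1=5 J2=2
add link → L=8 J1=5 J2=2
R@1,7 dof=1 J1 → L=8 J1=6 J2=2
P@7,5 dof=1 J1 → L=8 J1=7 J2=2
PS@2,7 dof=2 J2 → L=8 J1=7 J2=3
M=3(L−1)−2J1−J2=3·7−2·7−3=4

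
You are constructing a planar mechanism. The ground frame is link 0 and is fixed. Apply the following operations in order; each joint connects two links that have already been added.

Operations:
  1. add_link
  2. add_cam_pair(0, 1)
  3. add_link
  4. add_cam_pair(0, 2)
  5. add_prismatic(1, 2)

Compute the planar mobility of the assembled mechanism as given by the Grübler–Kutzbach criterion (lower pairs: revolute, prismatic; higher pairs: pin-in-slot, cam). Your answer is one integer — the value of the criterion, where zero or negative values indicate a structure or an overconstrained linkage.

L=1 J1=0 J2=0
add link → L=2 J1=0 J2=0
C@0,1 dof=2 J2 → L=2 J1=0 J2=1
add link → L=3 J1=0 J2=1
C@0,2 dof=2 J2 → L=3 J1=0 J2=2
P@1,2 dof=1 J1 → L=3 J1=1 J2=2
M=3(L−1)−2J1−J2=3·2−2·1−2=2

M = 2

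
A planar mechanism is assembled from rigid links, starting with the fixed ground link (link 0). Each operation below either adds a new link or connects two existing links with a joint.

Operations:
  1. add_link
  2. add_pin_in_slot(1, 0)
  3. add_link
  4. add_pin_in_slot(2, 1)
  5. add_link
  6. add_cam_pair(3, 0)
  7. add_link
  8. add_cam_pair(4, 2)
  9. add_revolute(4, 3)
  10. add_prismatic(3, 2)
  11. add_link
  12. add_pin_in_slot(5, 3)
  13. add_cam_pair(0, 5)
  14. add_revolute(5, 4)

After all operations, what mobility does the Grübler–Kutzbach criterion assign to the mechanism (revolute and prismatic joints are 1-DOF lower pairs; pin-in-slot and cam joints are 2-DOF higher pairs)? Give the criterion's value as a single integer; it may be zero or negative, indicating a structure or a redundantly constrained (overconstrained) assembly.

ground; <1,0,0>
#1 <2,0,0>
PS:1↔0 J2 <2,0,1>
#2 <3,0,1>
PS:2↔1 J2 <3,0,2>
#3 <4,0,2>
C:3↔0 J2 <4,0,3>
#4 <5,0,3>
C:4↔2 J2 <5,0,4>
R:4↔3 J1 <5,1,4>
P:3↔2 J1 <5,2,4>
#5 <6,2,4>
PS:5↔3 J2 <6,2,5>
C:0↔5 J2 <6,2,6>
R:5↔4 J1 <6,3,6>
3×5 − 2×3 − 1×6 = 3

M = 3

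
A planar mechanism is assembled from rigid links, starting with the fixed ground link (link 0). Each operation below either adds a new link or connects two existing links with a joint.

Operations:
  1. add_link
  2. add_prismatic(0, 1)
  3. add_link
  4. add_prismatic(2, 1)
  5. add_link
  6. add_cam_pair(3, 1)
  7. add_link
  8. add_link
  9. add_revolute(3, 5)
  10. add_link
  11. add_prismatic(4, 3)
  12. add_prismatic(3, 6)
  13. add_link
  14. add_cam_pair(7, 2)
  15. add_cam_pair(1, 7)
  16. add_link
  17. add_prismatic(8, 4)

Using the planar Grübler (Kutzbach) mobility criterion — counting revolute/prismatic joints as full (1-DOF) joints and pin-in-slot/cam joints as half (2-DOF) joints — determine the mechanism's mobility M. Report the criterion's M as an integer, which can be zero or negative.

[1;0;0] (link 0 is ground)
L+ [2;0;0]
P(0,1)∈J1 [2;1;0]
L+ [3;1;0]
P(2,1)∈J1 [3;2;0]
L+ [4;2;0]
C(3,1)∈J2 [4;2;1]
L+ [5;2;1]
L+ [6;2;1]
R(3,5)∈J1 [6;3;1]
L+ [7;3;1]
P(4,3)∈J1 [7;4;1]
P(3,6)∈J1 [7;5;1]
L+ [8;5;1]
C(7,2)∈J2 [8;5;2]
C(1,7)∈J2 [8;5;3]
L+ [9;5;3]
P(8,4)∈J1 [9;6;3]
mobility = 24 − 12 − 3 = 9

M = 9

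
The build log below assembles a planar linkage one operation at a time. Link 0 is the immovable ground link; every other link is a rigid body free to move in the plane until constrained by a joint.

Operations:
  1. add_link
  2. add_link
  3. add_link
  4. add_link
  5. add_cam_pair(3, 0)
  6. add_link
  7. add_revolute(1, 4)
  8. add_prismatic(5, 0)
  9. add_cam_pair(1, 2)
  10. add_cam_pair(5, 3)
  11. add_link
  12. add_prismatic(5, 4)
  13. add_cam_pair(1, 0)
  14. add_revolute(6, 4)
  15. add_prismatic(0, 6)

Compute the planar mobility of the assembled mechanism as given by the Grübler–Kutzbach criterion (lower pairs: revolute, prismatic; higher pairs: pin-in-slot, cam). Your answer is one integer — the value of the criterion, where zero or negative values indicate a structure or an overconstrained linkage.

(L,J1,J2)=(1,0,0); link0 fixed
link1: (2,0,0)
link2: (3,0,0)
link3: (4,0,0)
link4: (5,0,0)
C 3-0 [J2]: (5,0,1)
link5: (6,0,1)
R 1-4 [J1]: (6,1,1)
P 5-0 [J1]: (6,2,1)
C 1-2 [J2]: (6,2,2)
C 5-3 [J2]: (6,2,3)
link6: (7,2,3)
P 5-4 [J1]: (7,3,3)
C 1-0 [J2]: (7,3,4)
R 6-4 [J1]: (7,4,4)
P 0-6 [J1]: (7,5,4)
Grübler: 3·6 − 2·5 − 4 = 4

M = 4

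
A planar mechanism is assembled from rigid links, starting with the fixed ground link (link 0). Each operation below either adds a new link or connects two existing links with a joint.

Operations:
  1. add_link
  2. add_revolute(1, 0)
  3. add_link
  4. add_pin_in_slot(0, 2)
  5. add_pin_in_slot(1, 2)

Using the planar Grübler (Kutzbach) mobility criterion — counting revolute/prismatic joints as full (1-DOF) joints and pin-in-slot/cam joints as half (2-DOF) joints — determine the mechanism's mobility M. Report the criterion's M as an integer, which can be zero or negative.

M = 2

L=1 J1=0 J2=0
add link → L=2 J1=0 J2=0
R@1,0 dof=1 J1 → L=2 J1=1 J2=0
add link → L=3 J1=1 J2=0
PS@0,2 dof=2 J2 → L=3 J1=1 J2=1
PS@1,2 dof=2 J2 → L=3 J1=1 J2=2
M=3(L−1)−2J1−J2=3·2−2·1−2=2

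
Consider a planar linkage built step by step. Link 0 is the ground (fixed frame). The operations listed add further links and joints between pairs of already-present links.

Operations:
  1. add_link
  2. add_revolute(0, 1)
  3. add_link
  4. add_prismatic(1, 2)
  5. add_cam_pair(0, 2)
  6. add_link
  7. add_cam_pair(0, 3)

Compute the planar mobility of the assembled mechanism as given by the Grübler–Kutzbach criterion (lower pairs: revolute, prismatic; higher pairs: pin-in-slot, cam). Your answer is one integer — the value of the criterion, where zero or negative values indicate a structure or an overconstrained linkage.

[1;0;0] (link 0 is ground)
L+ [2;0;0]
R(0,1)∈J1 [2;1;0]
L+ [3;1;0]
P(1,2)∈J1 [3;2;0]
C(0,2)∈J2 [3;2;1]
L+ [4;2;1]
C(0,3)∈J2 [4;2;2]
mobility = 9 − 4 − 2 = 3

M = 3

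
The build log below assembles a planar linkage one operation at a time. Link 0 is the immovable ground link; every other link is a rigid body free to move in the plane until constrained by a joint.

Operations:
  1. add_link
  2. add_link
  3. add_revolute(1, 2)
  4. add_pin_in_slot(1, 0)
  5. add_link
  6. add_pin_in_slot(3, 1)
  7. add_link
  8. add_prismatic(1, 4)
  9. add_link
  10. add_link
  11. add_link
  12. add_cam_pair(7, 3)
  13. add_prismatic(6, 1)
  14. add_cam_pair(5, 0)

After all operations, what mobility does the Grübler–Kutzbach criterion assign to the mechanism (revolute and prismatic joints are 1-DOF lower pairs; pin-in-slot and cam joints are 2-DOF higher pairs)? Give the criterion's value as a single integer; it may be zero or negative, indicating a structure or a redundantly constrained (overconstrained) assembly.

M = 11

(L,J1,J2)=(1,0,0); link0 fixed
link1: (2,0,0)
link2: (3,0,0)
R 1-2 [J1]: (3,1,0)
PS 1-0 [J2]: (3,1,1)
link3: (4,1,1)
PS 3-1 [J2]: (4,1,2)
link4: (5,1,2)
P 1-4 [J1]: (5,2,2)
link5: (6,2,2)
link6: (7,2,2)
link7: (8,2,2)
C 7-3 [J2]: (8,2,3)
P 6-1 [J1]: (8,3,3)
C 5-0 [J2]: (8,3,4)
Grübler: 3·7 − 2·3 − 4 = 11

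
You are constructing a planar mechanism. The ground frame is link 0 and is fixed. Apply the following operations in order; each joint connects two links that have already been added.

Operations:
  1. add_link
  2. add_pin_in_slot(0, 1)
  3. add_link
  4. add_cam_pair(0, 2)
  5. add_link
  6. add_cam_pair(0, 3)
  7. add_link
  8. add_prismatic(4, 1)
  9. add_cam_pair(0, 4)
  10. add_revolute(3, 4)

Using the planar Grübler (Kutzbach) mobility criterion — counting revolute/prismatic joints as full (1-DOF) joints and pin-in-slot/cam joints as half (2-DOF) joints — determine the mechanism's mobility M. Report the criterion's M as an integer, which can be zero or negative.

[1;0;0] (link 0 is ground)
L+ [2;0;0]
PS(0,1)∈J2 [2;0;1]
L+ [3;0;1]
C(0,2)∈J2 [3;0;2]
L+ [4;0;2]
C(0,3)∈J2 [4;0;3]
L+ [5;0;3]
P(4,1)∈J1 [5;1;3]
C(0,4)∈J2 [5;1;4]
R(3,4)∈J1 [5;2;4]
mobility = 12 − 4 − 4 = 4

M = 4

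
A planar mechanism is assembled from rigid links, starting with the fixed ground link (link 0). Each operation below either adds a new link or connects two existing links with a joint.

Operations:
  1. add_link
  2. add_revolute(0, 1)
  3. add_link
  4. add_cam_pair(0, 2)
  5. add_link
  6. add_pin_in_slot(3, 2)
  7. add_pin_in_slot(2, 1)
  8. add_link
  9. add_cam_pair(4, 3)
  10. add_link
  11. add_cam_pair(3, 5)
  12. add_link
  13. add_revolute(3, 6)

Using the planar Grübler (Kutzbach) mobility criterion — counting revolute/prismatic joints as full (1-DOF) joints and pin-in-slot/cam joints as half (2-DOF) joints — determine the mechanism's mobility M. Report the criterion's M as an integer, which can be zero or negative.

M = 9

ground; <1,0,0>
#1 <2,0,0>
R:0↔1 J1 <2,1,0>
#2 <3,1,0>
C:0↔2 J2 <3,1,1>
#3 <4,1,1>
PS:3↔2 J2 <4,1,2>
PS:2↔1 J2 <4,1,3>
#4 <5,1,3>
C:4↔3 J2 <5,1,4>
#5 <6,1,4>
C:3↔5 J2 <6,1,5>
#6 <7,1,5>
R:3↔6 J1 <7,2,5>
3×6 − 2×2 − 1×5 = 9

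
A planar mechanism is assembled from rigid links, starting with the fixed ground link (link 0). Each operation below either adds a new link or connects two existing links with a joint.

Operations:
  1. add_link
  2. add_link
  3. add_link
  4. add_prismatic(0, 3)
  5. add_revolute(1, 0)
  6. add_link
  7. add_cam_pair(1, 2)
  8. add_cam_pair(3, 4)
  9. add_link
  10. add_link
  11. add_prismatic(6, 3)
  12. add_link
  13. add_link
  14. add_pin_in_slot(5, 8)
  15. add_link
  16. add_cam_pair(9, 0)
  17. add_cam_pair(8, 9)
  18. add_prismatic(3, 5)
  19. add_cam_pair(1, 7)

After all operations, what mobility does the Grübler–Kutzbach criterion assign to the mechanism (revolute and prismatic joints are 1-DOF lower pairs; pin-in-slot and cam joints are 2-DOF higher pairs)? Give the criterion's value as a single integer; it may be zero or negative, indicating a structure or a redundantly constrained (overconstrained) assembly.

M = 13

(L,J1,J2)=(1,0,0); link0 fixed
link1: (2,0,0)
link2: (3,0,0)
link3: (4,0,0)
P 0-3 [J1]: (4,1,0)
R 1-0 [J1]: (4,2,0)
link4: (5,2,0)
C 1-2 [J2]: (5,2,1)
C 3-4 [J2]: (5,2,2)
link5: (6,2,2)
link6: (7,2,2)
P 6-3 [J1]: (7,3,2)
link7: (8,3,2)
link8: (9,3,2)
PS 5-8 [J2]: (9,3,3)
link9: (10,3,3)
C 9-0 [J2]: (10,3,4)
C 8-9 [J2]: (10,3,5)
P 3-5 [J1]: (10,4,5)
C 1-7 [J2]: (10,4,6)
Grübler: 3·9 − 2·4 − 6 = 13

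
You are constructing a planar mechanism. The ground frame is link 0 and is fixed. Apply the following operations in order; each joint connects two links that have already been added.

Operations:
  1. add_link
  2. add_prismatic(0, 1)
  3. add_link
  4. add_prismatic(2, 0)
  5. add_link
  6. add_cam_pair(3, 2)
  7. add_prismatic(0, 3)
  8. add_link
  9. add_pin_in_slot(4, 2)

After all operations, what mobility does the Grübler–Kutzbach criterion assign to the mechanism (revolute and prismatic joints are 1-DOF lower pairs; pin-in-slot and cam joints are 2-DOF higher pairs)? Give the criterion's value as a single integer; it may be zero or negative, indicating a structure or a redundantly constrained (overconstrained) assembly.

L=1 J1=0 J2=0
add link → L=2 J1=0 J2=0
P@0,1 dof=1 J1 → L=2 J1=1 J2=0
add link → L=3 J1=1 J2=0
P@2,0 dof=1 J1 → L=3 J1=2 J2=0
add link → L=4 J1=2 J2=0
C@3,2 dof=2 J2 → L=4 J1=2 J2=1
P@0,3 dof=1 J1 → L=4 J1=3 J2=1
add link → L=5 J1=3 J2=1
PS@4,2 dof=2 J2 → L=5 J1=3 J2=2
M=3(L−1)−2J1−J2=3·4−2·3−2=4

M = 4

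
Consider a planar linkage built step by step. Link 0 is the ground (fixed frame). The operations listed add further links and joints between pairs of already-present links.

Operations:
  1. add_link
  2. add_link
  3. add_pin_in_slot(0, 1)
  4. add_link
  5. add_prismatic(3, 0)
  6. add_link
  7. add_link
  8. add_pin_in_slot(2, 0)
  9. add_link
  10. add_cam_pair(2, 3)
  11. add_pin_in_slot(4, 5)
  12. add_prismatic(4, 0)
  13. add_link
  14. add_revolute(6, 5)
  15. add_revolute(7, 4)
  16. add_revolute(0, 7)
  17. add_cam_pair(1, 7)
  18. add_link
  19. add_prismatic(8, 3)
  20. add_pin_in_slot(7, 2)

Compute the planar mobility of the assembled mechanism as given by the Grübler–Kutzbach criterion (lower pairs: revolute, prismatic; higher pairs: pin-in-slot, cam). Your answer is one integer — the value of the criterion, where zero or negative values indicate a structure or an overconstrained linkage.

M = 6

(L,J1,J2)=(1,0,0); link0 fixed
link1: (2,0,0)
link2: (3,0,0)
PS 0-1 [J2]: (3,0,1)
link3: (4,0,1)
P 3-0 [J1]: (4,1,1)
link4: (5,1,1)
link5: (6,1,1)
PS 2-0 [J2]: (6,1,2)
link6: (7,1,2)
C 2-3 [J2]: (7,1,3)
PS 4-5 [J2]: (7,1,4)
P 4-0 [J1]: (7,2,4)
link7: (8,2,4)
R 6-5 [J1]: (8,3,4)
R 7-4 [J1]: (8,4,4)
R 0-7 [J1]: (8,5,4)
C 1-7 [J2]: (8,5,5)
link8: (9,5,5)
P 8-3 [J1]: (9,6,5)
PS 7-2 [J2]: (9,6,6)
Grübler: 3·8 − 2·6 − 6 = 6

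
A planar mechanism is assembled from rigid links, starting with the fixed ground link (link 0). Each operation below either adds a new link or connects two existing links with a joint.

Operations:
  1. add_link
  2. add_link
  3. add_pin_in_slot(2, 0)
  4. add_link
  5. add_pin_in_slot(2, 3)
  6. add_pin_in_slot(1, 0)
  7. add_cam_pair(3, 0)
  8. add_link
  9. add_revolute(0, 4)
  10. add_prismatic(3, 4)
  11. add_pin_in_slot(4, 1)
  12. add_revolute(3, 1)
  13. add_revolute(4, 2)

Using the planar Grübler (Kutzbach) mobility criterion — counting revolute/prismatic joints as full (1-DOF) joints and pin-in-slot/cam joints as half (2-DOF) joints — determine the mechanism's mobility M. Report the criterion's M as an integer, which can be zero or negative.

M = -1

L=1 J1=0 J2=0
add link → L=2 J1=0 J2=0
add link → L=3 J1=0 J2=0
PS@2,0 dof=2 J2 → L=3 J1=0 J2=1
add link → L=4 J1=0 J2=1
PS@2,3 dof=2 J2 → L=4 J1=0 J2=2
PS@1,0 dof=2 J2 → L=4 J1=0 J2=3
C@3,0 dof=2 J2 → L=4 J1=0 J2=4
add link → L=5 J1=0 J2=4
R@0,4 dof=1 J1 → L=5 J1=1 J2=4
P@3,4 dof=1 J1 → L=5 J1=2 J2=4
PS@4,1 dof=2 J2 → L=5 J1=2 J2=5
R@3,1 dof=1 J1 → L=5 J1=3 J2=5
R@4,2 dof=1 J1 → L=5 J1=4 J2=5
M=3(L−1)−2J1−J2=3·4−2·4−5=-1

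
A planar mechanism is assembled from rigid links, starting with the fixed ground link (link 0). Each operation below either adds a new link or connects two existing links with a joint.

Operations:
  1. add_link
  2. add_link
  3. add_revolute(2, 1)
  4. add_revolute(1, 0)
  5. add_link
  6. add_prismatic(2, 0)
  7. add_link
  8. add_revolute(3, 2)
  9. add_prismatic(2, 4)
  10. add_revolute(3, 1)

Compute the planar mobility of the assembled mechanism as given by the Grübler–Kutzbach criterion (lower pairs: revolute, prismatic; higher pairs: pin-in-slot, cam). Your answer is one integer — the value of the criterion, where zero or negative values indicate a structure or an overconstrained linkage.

M = 0

link 0 = ground. State L|J1|J2 = 1|0|0
+link1  2|0|0
+link2  3|0|0
R(2,1) f=1→J1  3|1|0
R(1,0) f=1→J1  3|2|0
+link3  4|2|0
P(2,0) f=1→J1  4|3|0
+link4  5|3|0
R(3,2) f=1→J1  5|4|0
P(2,4) f=1→J1  5|5|0
R(3,1) f=1→J1  5|6|0
M = 3(5−1)−2·6−0 = 12−12−0 = 0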